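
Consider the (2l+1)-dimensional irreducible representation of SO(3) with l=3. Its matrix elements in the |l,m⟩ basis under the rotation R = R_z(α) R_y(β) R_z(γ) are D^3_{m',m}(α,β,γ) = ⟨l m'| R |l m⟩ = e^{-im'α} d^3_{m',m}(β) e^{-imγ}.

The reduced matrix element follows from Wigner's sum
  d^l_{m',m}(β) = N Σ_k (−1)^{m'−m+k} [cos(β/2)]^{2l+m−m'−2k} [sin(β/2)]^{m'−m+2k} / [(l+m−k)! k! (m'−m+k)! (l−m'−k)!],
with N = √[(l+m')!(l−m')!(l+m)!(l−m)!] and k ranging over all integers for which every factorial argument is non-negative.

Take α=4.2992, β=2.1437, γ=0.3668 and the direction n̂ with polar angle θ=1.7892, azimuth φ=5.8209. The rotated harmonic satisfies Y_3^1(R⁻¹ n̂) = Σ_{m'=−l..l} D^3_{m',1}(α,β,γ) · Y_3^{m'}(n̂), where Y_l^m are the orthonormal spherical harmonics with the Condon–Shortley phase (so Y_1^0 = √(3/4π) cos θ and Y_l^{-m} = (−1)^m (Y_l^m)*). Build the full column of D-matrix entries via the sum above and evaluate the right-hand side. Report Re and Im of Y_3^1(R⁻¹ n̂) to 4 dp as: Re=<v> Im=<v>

Re=0.1402 Im=0.2417

Need the full column D^3_{m',1} for m'=−3..3 at α=4.2992, β=2.1437, γ=0.3668.
cos(β/2)=0.478501, sin(β/2)=0.878087
d^3_{-3,1}: single k=4 term ⇒ +0.527183;  D = +0.526849-0.018748i
d^3_{-2,1}: k∈[3..4] ⇒ +0.469127 -0.789898 = -0.320771;  D = +0.118271-0.298171i
d^3_{-1,1}: k∈[2..4] ⇒ +0.242525 -1.088944 +0.458380 = -0.388039;  D = +0.272897+0.275865i
d^3_{0,1}: k∈[1..3] ⇒ +0.076303 -0.770854 +0.865289 = +0.170738;  D = +0.159380-0.061232i
d^3_{1,1}: k∈[0..2] ⇒ +0.012003 -0.323367 +0.816708 = +0.505345;  D = -0.023434+0.504801i
d^3_{2,1}: k∈[0..1] ⇒ -0.069655 +0.469127 = +0.399472;  D = -0.358023-0.177194i
d^3_{3,1}: single k=0 term ⇒ +0.156549;  D = +0.119934-0.100616i
Y_3^{m'}(θ=1.7892,φ=5.8209) and Σ D·Y over m':
  (+0.5268-0.0187i)·(+0.0710+0.3816i)  (+0.1183-0.2982i)·(-0.1271-0.1685i)  (+0.2729+0.2759i)·(-0.2161-0.1077i)  (+0.1594-0.0612i)·(+0.2236+0.0000i)  (-0.0234+0.5048i)·(+0.2161-0.1077i)  (-0.3580-0.1772i)·(-0.1271+0.1685i)  (+0.1199-0.1006i)·(-0.0710+0.3816i)
Y_3^1(R⁻¹ n̂) = +0.140195+0.241734i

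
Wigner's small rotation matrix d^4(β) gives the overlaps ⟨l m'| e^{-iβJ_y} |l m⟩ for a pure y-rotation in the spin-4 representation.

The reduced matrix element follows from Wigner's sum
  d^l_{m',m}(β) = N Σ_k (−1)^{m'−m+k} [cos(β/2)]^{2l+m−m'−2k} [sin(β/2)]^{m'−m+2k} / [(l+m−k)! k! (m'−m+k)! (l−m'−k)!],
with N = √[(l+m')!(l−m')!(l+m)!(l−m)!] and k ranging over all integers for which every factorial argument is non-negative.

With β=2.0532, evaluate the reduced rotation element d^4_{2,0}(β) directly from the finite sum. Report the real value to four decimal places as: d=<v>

d=0.1571

d^4_{2,0}(β=2.0532) via Wigner's sum:
Half-angle: c=0.517731, s=0.855544. N=√(720·2·24·24)=910.735966
k: max(0,(0)−(2))=0 … min(4+(0),4−(2))=2
  k=0: (−1)^2·910.7360/(96)·0.5177^6·0.8555^2 = +0.133730
  k=1: (−1)^3·910.7360/(36)·0.5177^4·0.8555^4 = -0.973810
  k=2: (−1)^4·910.7360/(96)·0.5177^2·0.8555^6 = +0.997200
d^4_{2,0}(2.0532) = +0.133730 -0.973810 +0.997200 = +0.157120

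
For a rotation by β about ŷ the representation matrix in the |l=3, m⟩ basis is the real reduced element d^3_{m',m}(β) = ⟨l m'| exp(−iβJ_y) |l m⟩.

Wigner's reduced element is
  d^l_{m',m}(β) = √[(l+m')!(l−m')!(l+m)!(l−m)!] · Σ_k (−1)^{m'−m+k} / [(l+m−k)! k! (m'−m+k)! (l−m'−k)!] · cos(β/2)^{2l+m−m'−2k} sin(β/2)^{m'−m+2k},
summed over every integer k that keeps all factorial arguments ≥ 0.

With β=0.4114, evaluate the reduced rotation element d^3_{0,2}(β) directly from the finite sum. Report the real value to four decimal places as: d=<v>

d^3_{0,2}(β=0.4114) via Wigner's sum:
With c≡cos(β/2)=0.978918 and s≡sin(β/2)=0.204252, N=[6·6·120·1]^{1/2}=65.726707
The bounds max(0,m−m')=2 and min(l+m,l−m')=3 give 2 terms
  k=2: (−1)^0·65.7267/(12)·0.9789^4·0.2043^2 = +0.209836
  k=3: (−1)^1·65.7267/(12)·0.9789^2·0.2043^4 = -0.009135
d^3_{0,2}(0.4114) = +0.209836 -0.009135 = +0.200701

d=0.2007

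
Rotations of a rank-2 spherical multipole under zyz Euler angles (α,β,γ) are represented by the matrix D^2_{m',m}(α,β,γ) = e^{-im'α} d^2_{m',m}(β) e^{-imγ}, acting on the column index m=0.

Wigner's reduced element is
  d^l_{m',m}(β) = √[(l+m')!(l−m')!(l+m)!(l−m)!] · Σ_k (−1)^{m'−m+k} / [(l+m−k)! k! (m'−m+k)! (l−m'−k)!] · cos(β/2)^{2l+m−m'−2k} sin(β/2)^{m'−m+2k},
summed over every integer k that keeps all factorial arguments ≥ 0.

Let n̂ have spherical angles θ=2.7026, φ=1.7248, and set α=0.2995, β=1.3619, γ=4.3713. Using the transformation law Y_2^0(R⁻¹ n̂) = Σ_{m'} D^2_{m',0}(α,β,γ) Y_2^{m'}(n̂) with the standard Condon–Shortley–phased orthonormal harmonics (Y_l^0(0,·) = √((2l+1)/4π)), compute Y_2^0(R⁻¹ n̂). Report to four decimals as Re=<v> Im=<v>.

Re=-0.3000 Im=0.0000

Need the full column D^2_{m',0} for m'=−2..2 at α=0.2995, β=1.3619, γ=4.3713.
cos(β/2)=0.776975, sin(β/2)=0.629531
d^2_{-2,0}: single k=2 term ⇒ +0.586036;  D = +0.484007+0.330417i
d^2_{-1,0}: k∈[1..2] ⇒ +0.723293 -0.474826 = +0.248466;  D = +0.237406+0.073308i
d^2_{0,0}: k∈[0..2] ⇒ +0.364442 -0.956993 +0.157061 = -0.435490;  D = -0.435490+0.000000i
d^2_{1,0}: k∈[0..1] ⇒ -0.723293 +0.474826 = -0.248466;  D = -0.237406+0.073308i
d^2_{2,0}: single k=0 term ⇒ +0.586036;  D = +0.484007-0.330417i
Y_2^{m'}(θ=2.7026,φ=1.7248) and Σ D·Y over m':
  (+0.4840+0.3304i)·(-0.0665+0.0212i)  (+0.2374+0.0733i)·(+0.0456+0.2937i)  (-0.4355+0.0000i)·(+0.4599+0.0000i)  (-0.2374+0.0733i)·(-0.0456+0.2937i)  (+0.4840-0.3304i)·(-0.0665-0.0212i)
Y_2^0(R⁻¹ n̂) = -0.300026-0.000000i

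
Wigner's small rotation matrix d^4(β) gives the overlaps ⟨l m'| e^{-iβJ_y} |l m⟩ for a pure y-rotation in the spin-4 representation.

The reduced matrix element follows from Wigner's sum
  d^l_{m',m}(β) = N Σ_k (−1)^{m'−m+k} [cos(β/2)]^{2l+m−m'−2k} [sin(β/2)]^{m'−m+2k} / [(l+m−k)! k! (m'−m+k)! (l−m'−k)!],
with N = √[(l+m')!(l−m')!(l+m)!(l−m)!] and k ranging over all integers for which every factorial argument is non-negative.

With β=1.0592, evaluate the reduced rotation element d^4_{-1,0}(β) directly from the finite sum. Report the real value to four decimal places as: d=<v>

d=-0.3155

d^4_{-1,0}(β=1.0592) via Wigner's sum:
Half-angle: c=0.863009, s=0.505188. N=√(6·120·24·24)=643.987578
k: max(0,(0)−(-1))=1 … min(4+(0),4−(-1))=4
  k=1: (−1)^0·643.9876/(144)·0.8630^7·0.5052^1 = +0.805520
  k=2: (−1)^1·643.9876/(24)·0.8630^5·0.5052^3 = -1.656163
  k=3: (−1)^2·643.9876/(24)·0.8630^3·0.5052^5 = +0.567516
  k=4: (−1)^3·643.9876/(144)·0.8630^1·0.5052^7 = -0.032412
d^4_{-1,0}(1.0592) = +0.805520 -1.656163 +0.567516 -0.032412 = -0.315538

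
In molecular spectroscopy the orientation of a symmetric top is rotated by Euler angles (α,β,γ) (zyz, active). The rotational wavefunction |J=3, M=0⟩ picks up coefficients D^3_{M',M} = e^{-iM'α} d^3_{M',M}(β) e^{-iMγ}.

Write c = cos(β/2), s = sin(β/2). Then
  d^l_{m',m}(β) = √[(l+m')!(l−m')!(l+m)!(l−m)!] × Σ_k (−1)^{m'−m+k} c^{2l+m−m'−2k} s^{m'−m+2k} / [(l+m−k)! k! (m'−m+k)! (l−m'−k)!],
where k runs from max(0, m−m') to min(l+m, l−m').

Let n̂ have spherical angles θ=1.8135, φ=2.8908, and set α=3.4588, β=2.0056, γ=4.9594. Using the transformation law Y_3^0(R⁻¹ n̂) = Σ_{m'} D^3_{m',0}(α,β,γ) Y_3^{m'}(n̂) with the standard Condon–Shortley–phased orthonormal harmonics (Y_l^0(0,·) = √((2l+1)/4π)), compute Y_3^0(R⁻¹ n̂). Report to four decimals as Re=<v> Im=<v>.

Re=0.1751 Im=0.0000

Need the full column D^3_{m',0} for m'=−3..3 at α=3.4588, β=2.0056, γ=4.9594.
cos(β/2)=0.537944, sin(β/2)=0.842981
d^3_{-3,0}: single k=3 term ⇒ +0.417041;  D = -0.242035-0.339621i
d^3_{-2,0}: k∈[2..3] ⇒ +0.325945 -0.800396 = -0.474451;  D = -0.382132-0.281210i
d^3_{-1,0}: k∈[1..3] ⇒ +0.131551 -0.969116 +0.793260 = -0.044306;  D = +0.042095+0.013820i
d^3_{0,0}: k∈[0..3] ⇒ +0.024234 -0.535582 +1.315185 -0.358844 = +0.444993;  D = +0.444993+0.000000i
d^3_{1,0}: k∈[0..2] ⇒ -0.131551 +0.969116 -0.793260 = +0.044306;  D = -0.042095+0.013820i
d^3_{2,0}: k∈[0..1] ⇒ +0.325945 -0.800396 = -0.474451;  D = -0.382132+0.281210i
d^3_{3,0}: single k=0 term ⇒ -0.417041;  D = +0.242035-0.339621i
Y_3^{m'}(θ=1.8135,φ=2.8908) and Σ D·Y over m':
  (-0.2420-0.3396i)·(-0.2786-0.2608i)  (-0.3821-0.2812i)·(-0.2029-0.1113i)  (+0.0421+0.0138i)·(+0.2161+0.0554i)  (+0.4450+0.0000i)·(+0.2432+0.0000i)  (-0.0421+0.0138i)·(-0.2161+0.0554i)  (-0.3821+0.2812i)·(-0.2029+0.1113i)  (+0.2420-0.3396i)·(+0.2786-0.2608i)
Y_3^0(R⁻¹ n̂) = +0.175097-0.000000i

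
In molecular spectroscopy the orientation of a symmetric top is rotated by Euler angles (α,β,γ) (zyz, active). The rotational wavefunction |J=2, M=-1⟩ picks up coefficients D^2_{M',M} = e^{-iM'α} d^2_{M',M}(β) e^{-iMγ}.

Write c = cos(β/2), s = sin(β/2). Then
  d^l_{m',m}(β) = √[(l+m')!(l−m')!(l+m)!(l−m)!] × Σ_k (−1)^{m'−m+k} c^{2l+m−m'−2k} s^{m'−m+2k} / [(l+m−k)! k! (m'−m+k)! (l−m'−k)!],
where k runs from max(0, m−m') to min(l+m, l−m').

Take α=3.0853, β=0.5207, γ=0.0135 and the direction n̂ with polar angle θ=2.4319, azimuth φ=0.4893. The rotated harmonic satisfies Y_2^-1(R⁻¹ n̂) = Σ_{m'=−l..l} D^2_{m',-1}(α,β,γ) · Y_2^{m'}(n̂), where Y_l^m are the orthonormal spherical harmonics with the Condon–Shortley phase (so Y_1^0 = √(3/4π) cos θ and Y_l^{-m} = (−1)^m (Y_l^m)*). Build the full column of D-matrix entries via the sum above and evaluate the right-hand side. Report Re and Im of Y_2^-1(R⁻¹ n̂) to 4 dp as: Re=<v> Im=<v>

Re=0.0797 Im=-0.2432

Need the full column D^2_{m',-1} for m'=−2..2 at α=3.0853, β=0.5207, γ=0.0135.
cos(β/2)=0.966300, sin(β/2)=0.257419
d^2_{-2,-1}: single k=1 term ⇒ +0.464522;  D = +0.462243-0.045952i
d^2_{-1,-1}: k∈[0..1] ⇒ +0.871862 -0.185620 = +0.686242;  D = -0.685614+0.029357i
d^2_{0,-1}: k∈[0..1] ⇒ -0.568921 +0.040375 = -0.528546;  D = -0.528498-0.007135i
d^2_{1,-1}: k∈[0..1] ⇒ +0.185620 -0.004391 = +0.181229;  D = -0.180788-0.012638i
d^2_{2,-1}: single k=0 term ⇒ -0.032966;  D = -0.032704-0.004145i
Y_2^{m'}(θ=2.4319,φ=0.4893) and Σ D·Y over m':
  (+0.4622-0.0460i)·(+0.0915-0.1361i)  (-0.6856+0.0294i)·(-0.3370+0.1795i)  (-0.5285-0.0071i)·(+0.2291+0.0000i)  (-0.1808-0.0126i)·(+0.3370+0.1795i)  (-0.0327-0.0041i)·(+0.0915+0.1361i)
Y_2^-1(R⁻¹ n̂) = +0.079730-0.243224i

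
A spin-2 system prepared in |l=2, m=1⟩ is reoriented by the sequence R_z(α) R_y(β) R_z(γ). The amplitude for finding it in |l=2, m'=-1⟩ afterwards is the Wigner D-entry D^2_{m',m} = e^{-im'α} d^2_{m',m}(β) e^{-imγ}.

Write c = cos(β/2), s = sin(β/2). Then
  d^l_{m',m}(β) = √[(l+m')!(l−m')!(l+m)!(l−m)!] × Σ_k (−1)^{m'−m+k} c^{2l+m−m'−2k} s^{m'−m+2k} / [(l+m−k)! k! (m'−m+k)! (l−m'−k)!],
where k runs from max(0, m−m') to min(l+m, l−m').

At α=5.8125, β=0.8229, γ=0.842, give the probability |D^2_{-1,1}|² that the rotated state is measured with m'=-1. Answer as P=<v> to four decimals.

P=0.1425

Split into d^2_{-1,1}(β=0.8229) × two z-phases.
With c≡cos(β/2)=0.916542 and s≡sin(β/2)=0.399939, N=[1·6·6·1]^{1/2}=6.000000
k∈{2,3} keeps every argument non-negative
  k=2: (−1)^0·6.0000/(2)·0.9165^2·0.3999^2 = +0.403100
  k=3: (−1)^1·6.0000/(6)·0.9165^0·0.3999^4 = -0.025584
d^2_{-1,1}(0.8229) = +0.403100 -0.025584 = +0.377516
|D^2_{-1,1}|² = |d^2_{-1,1}(β)|² = (+0.377516)² = 0.142518 (the z-rotation phases have unit modulus)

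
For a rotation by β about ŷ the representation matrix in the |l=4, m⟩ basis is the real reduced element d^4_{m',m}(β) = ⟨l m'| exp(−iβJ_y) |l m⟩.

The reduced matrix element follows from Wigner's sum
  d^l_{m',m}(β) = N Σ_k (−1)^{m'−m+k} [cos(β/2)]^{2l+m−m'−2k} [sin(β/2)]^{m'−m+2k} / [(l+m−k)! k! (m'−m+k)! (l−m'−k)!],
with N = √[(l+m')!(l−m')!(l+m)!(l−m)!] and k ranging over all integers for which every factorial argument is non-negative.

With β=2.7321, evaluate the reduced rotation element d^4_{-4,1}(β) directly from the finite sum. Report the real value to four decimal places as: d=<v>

d=0.0566

d^4_{-4,1}(β=2.7321) via Wigner's sum:
With c≡cos(β/2)=0.203319 and s≡sin(β/2)=0.979113, N=[1·40320·120·6]^{1/2}=5387.986637
The bounds max(0,m−m')=5 and min(l+m,l−m')=5 give 1 term
  k=5: (−1)^0·5387.9866/(720)·0.2033^3·0.9791^5 = +0.056597
d^4_{-4,1}(2.7321) = +0.056597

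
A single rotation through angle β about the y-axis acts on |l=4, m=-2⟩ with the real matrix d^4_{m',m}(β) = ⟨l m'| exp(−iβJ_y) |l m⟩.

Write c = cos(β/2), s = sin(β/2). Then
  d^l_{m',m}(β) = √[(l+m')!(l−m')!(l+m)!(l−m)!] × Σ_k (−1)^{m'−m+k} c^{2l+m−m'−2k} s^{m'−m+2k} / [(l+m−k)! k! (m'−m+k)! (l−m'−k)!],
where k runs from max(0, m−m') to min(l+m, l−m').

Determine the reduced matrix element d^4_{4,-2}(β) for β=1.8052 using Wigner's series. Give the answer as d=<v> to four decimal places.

d^4_{4,-2}(β=1.8052) via Wigner's sum:
Half-angle: c=0.619571, s=0.784940. N=√(40320·1·2·720)=7619.763776
The bounds max(0,m−m')=0 and min(l+m,l−m')=0 give 1 term
  k=0: (−1)^6·7619.7638/(1440)·0.6196^2·0.7849^6 = +0.475096
d^4_{4,-2}(1.8052) = +0.475096

d=0.4751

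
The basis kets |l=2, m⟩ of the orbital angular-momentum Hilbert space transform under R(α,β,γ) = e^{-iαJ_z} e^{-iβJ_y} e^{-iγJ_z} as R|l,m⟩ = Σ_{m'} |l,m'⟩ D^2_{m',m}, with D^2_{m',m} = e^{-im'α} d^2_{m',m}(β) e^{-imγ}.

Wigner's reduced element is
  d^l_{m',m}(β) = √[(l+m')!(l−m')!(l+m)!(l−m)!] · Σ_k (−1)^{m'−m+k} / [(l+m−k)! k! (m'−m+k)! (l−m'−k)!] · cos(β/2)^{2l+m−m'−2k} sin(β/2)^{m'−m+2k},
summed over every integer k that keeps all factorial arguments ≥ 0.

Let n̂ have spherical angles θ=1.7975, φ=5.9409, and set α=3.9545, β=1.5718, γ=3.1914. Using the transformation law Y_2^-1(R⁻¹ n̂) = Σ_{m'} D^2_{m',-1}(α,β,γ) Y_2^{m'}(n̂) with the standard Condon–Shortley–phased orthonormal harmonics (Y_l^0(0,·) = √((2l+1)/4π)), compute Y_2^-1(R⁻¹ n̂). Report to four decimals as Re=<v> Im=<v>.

Re=0.0818 Im=-0.2670

Need the full column D^2_{m',-1} for m'=−2..2 at α=3.9545, β=1.5718, γ=3.1914.
cos(β/2)=0.706752, sin(β/2)=0.707462
d^2_{-2,-1}: single k=1 term ⇒ +0.499498;  D = +0.052264-0.496756i
d^2_{-1,-1}: k∈[0..1] ⇒ +0.249498 -0.749999 = -0.500501;  D = -0.325515-0.380186i
d^2_{0,-1}: k∈[0..1] ⇒ -0.611758 +0.612987 = +0.001229;  D = -0.001228-0.000061i
d^2_{1,-1}: k∈[0..1] ⇒ +0.749999 -0.250502 = +0.499497;  D = +0.360985-0.345235i
d^2_{2,-1}: single k=0 term ⇒ -0.500502;  D = -0.002608-0.500495i
Y_2^{m'}(θ=1.7975,φ=5.9409) and Σ D·Y over m':
  (+0.0523-0.4968i)·(+0.2841+0.2319i)  (-0.3255-0.3802i)·(-0.1594-0.0568i)  (-0.0012-0.0001i)·(-0.2676+0.0000i)  (+0.3610-0.3452i)·(+0.1594-0.0568i)  (-0.0026-0.5005i)·(+0.2841-0.2319i)
Y_2^-1(R⁻¹ n̂) = +0.081791-0.267046i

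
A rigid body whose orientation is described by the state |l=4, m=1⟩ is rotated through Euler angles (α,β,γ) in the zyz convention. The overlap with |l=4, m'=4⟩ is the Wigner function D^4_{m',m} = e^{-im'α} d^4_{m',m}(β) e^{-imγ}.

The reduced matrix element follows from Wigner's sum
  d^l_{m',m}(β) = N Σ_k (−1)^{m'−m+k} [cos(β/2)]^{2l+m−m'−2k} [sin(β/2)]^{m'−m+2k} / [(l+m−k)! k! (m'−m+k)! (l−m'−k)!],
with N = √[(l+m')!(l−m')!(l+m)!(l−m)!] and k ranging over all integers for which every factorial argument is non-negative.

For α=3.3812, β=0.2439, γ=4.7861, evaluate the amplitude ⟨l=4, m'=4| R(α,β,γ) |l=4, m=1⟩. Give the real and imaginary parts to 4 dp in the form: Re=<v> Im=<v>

First d^4_{4,1}(β=0.2439), then the phase factors e^{-i(4)α} and e^{-i(1)γ}:
Half-angle: c=0.992573, s=0.121648. N=√(40320·1·120·6)=5387.986637
k∈{0} keeps every argument non-negative
  k=0: (−1)^3·5387.9866/(720)·0.9926^5·0.1216^3 = -0.012978
d^4_{4,1}(0.2439) = -0.012978
Attach z-rotation phases: D = e^{-i(4)(3.3812)}·(-0.012978)·e^{-i(1)(4.7861)} = -0.011141-0.006658i

Re=-0.0111 Im=-0.0067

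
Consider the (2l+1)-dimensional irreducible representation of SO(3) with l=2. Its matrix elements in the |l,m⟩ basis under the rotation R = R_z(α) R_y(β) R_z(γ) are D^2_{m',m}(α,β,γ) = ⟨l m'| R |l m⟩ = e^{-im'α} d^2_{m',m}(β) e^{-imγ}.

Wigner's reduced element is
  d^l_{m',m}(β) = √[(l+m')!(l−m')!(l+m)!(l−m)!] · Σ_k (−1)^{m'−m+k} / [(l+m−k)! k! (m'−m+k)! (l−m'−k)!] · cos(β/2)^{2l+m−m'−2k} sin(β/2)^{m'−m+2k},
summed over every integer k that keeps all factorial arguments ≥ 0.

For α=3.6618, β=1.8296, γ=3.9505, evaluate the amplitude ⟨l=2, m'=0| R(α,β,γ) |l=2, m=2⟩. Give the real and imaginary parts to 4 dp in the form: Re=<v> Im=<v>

D^2_{0,2}(3.6618,1.8296,3.9505) = e^{-i·0·3.6618}·d^2_{0,2}(1.8296)·e^{-i·2·3.9505}. Compute d first:
c=cos(1.8296/2)=0.609949, s=sin(1.8296/2)=0.792441; N=√[2·2·24·1]=9.797959
The bounds max(0,m−m')=2 and min(l+m,l−m')=2 give 1 term
  k=2: (−1)^0·9.7980/(4)·0.6099^2·0.7924^2 = +0.572264
d^2_{0,2}(1.8296) = +0.572264
Attach z-rotation phases: D = e^{-i(0)(3.6618)}·(+0.572264)·e^{-i(2)(3.9505)} = -0.026897-0.571631i

Re=-0.0269 Im=-0.5716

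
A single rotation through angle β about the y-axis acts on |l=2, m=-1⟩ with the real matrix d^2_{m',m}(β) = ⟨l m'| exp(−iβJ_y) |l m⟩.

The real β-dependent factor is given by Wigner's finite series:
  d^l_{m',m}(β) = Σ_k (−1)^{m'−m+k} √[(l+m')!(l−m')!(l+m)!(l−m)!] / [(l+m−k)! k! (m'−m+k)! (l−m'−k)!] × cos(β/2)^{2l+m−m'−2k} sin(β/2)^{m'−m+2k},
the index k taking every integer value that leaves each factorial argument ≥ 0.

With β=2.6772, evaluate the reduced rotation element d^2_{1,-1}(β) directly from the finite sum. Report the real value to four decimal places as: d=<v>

d^2_{1,-1}(β=2.6772) via Wigner's sum:
With c≡cos(β/2)=0.230115 and s≡sin(β/2)=0.973163, N=[6·1·1·6]^{1/2}=6.000000
k: max(0,(-1)−(1))=0 … min(2+(-1),2−(1))=1
  k=0: (−1)^2·6.0000/(2)·0.2301^2·0.9732^2 = +0.150447
  k=1: (−1)^3·6.0000/(6)·0.2301^0·0.9732^4 = -0.896898
d^2_{1,-1}(2.6772) = +0.150447 -0.896898 = -0.746451

d=-0.7465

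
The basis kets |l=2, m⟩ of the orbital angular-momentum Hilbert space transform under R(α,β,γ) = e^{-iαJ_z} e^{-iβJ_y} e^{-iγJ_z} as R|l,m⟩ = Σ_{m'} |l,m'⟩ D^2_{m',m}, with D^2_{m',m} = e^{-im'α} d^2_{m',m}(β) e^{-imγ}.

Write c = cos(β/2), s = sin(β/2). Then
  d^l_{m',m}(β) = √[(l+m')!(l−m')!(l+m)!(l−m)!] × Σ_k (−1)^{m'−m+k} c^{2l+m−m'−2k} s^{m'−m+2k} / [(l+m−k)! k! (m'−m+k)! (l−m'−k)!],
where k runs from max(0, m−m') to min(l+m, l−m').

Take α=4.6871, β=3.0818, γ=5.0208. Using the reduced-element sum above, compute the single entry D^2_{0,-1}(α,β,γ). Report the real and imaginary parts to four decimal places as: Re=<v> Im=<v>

D^2_{0,-1}(4.6871,3.0818,5.0208) = e^{-i·0·4.6871}·d^2_{0,-1}(3.0818)·e^{-i·-1·5.0208}. Compute d first:
c=cos(3.0818/2)=0.029892, s=sin(3.0818/2)=0.999553; N=√[2·2·1·6]=4.898979
k∈{0,1} keeps every argument non-negative
  k=0: (−1)^1·4.8990/(2)·0.0299^3·0.9996^1 = -0.000065
  k=1: (−1)^2·4.8990/(2)·0.0299^1·0.9996^3 = +0.073122
d^2_{0,-1}(3.0818) = -0.000065 +0.073122 = +0.073056
Attach z-rotation phases: D = e^{-i(0)(4.6871)}·(+0.073056)·e^{-i(-1)(5.0208)} = +0.022176-0.069609i

Re=0.0222 Im=-0.0696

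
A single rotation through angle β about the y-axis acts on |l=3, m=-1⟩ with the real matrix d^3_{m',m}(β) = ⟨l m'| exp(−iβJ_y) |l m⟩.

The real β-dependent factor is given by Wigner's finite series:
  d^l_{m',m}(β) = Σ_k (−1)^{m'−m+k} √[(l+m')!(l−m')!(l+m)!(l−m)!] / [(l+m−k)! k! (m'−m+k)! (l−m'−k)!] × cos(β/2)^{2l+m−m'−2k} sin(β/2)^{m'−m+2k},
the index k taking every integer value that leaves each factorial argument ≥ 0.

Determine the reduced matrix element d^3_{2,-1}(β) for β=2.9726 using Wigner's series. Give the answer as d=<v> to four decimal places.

d=0.2584

d^3_{2,-1}(β=2.9726) via Wigner's sum:
Half-angle: c=0.084396, s=0.996432. N=√(120·1·2·24)=75.894664
Admissible k: 0..1 (factorial args all ≥0)
  k=0: (−1)^3·75.8947/(12)·0.0844^3·0.9964^3 = -0.003761
  k=1: (−1)^4·75.8947/(24)·0.0844^1·0.9964^5 = +0.262156
d^3_{2,-1}(2.9726) = -0.003761 +0.262156 = +0.258395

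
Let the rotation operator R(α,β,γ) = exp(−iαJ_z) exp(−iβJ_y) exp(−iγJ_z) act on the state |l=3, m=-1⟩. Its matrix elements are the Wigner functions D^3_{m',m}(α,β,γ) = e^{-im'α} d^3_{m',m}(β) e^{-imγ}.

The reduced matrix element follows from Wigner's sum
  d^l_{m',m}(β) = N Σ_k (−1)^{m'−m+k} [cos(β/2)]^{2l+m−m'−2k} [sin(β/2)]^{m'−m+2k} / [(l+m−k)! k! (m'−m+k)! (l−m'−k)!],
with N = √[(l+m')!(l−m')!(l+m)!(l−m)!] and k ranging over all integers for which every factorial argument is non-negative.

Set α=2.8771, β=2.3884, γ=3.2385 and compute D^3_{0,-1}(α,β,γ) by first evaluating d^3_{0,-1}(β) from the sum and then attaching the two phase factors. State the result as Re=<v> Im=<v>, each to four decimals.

Re=0.4896 Im=0.0476

Split into d^3_{0,-1}(β=2.3884) × two z-phases.
Half-angle: c=0.367757, s=0.929922. N=√(6·6·2·24)=41.569219
k: max(0,(-1)−(0))=0 … min(3+(-1),3−(0))=2
  k=0: (−1)^1·41.5692/(12)·0.3678^5·0.9299^1 = -0.021669
  k=1: (−1)^2·41.5692/(4)·0.3678^3·0.9299^3 = +0.415657
  k=2: (−1)^3·41.5692/(12)·0.3678^1·0.9299^5 = -0.885899
d^3_{0,-1}(2.3884) = -0.021669 +0.415657 -0.885899 = -0.491911
Attach z-rotation phases: D = e^{-i(0)(2.8771)}·(-0.491911)·e^{-i(-1)(3.2385)} = +0.489603+0.047595i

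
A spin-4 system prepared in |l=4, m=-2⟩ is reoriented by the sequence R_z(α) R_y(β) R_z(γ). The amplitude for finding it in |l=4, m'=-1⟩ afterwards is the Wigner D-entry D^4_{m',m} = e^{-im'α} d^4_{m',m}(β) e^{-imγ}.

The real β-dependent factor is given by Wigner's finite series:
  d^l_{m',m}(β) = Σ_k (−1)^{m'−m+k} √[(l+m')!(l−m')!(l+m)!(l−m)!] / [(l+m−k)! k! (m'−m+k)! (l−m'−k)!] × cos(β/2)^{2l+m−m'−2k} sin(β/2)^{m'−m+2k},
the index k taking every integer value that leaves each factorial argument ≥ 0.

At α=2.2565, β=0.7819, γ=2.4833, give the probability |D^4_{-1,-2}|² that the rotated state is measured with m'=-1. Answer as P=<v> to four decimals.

First d^4_{-1,-2}(β=0.7819), then the phase factors e^{-i(-1)α} and e^{-i(-2)γ}:
Half-angle: c=0.924547, s=0.381067. N=√(6·120·2·720)=1018.233765
Admissible k: 0..2 (factorial args all ≥0)
  k=0: (−1)^1·1018.2338/(240)·0.9245^7·0.3811^1 = -0.933559
  k=1: (−1)^2·1018.2338/(48)·0.9245^5·0.3811^3 = +0.792969
  k=2: (−1)^3·1018.2338/(72)·0.9245^3·0.3811^5 = -0.089807
d^4_{-1,-2}(0.7819) = -0.933559 +0.792969 -0.089807 = -0.230397
|D^4_{-1,-2}|² = |d^4_{-1,-2}(β)|² = (-0.230397)² = 0.053083 (the z-rotation phases have unit modulus)

P=0.0531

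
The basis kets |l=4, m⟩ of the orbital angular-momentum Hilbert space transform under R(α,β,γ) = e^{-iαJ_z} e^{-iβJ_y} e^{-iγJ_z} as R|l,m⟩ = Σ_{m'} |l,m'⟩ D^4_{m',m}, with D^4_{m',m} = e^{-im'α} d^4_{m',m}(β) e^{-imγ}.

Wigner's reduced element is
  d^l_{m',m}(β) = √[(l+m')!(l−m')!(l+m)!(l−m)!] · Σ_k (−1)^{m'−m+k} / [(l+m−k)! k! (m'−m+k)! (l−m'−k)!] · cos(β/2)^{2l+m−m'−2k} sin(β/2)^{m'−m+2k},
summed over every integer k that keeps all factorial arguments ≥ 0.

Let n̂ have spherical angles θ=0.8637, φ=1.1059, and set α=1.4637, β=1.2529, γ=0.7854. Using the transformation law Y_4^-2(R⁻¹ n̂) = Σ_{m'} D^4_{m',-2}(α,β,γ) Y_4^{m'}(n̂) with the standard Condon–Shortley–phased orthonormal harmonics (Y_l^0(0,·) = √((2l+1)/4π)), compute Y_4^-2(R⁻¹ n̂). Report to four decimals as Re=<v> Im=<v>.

Need the full column D^4_{m',-2} for m'=−4..4 at α=1.4637, β=1.2529, γ=0.7854.
cos(β/2)=0.810114, sin(β/2)=0.586273
d^4_{-4,-2}: single k=2 term ⇒ +0.514108;  D = +0.213560+0.467653i
d^4_{-3,-2}: k∈[1..2] ⇒ +0.502326 -0.789250 = -0.286923;  D = -0.272241+0.090606i
d^4_{-2,-2}: k∈[0..2] ⇒ +0.185511 -1.165888 +0.763262 = -0.217115;  D = +0.046149+0.212154i
d^4_{-1,-2}: k∈[0..2] ⇒ -0.569585 +1.491541 -0.520776 = +0.401181;  D = -0.398882+0.042881i
d^4_{0,-2}: k∈[0..2] ⇒ +0.921715 -1.287279 +0.252820 = -0.112744;  D = +0.000000-0.112744i
d^4_{1,-2}: k∈[0..2] ⇒ -0.994361 +0.781164 -0.081824 = -0.295021;  D = -0.293330-0.031536i
d^4_{2,-2}: k∈[0..2] ⇒ +0.763262 -0.319794 +0.013957 = +0.457425;  D = +0.097231-0.446972i
d^4_{3,-2}: k∈[0..1] ⇒ -0.413353 +0.072162 = -0.341191;  D = +0.323732+0.107746i
d^4_{4,-2}: single k=0 term ⇒ +0.141016;  D = -0.058579+0.128273i
Y_4^{m'}(θ=0.8637,φ=1.1059) and Σ D·Y over m':
  (+0.2136+0.4677i)·(-0.0421+0.1417i)  (-0.2722+0.0906i)·(-0.3518+0.0626i)  (+0.0461+0.2122i)·(-0.2259-0.3028i)  (-0.3989+0.0429i)·(-0.0048+0.0096i)  (+0.0000-0.1127i)·(-0.3625+0.0000i)  (-0.2933-0.0315i)·(+0.0048+0.0096i)  (+0.0972-0.4470i)·(-0.2259+0.3028i)  (+0.3237+0.1077i)·(+0.3518+0.0626i)  (-0.0586+0.1283i)·(-0.0421-0.1417i)
Y_4^-2(R⁻¹ n̂) = +0.310213+0.125136i

Re=0.3102 Im=0.1251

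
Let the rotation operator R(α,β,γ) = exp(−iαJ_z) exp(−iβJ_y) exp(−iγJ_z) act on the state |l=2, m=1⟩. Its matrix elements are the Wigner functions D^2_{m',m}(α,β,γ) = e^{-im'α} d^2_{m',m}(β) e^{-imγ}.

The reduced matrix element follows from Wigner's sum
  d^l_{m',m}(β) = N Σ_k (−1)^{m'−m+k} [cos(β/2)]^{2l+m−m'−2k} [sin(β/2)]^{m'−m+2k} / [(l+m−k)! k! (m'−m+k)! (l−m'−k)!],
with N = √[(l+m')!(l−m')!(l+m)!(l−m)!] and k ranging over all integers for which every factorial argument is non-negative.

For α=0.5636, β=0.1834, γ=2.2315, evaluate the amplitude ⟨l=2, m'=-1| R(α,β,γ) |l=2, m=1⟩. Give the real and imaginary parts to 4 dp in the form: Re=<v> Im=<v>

Re=-0.0024 Im=-0.0248

D^2_{-1,1}(0.5636,0.1834,2.2315) = e^{-i·-1·0.5636}·d^2_{-1,1}(0.1834)·e^{-i·1·2.2315}. Compute d first:
Half-angle: c=0.995799, s=0.091572. N=√(1·6·6·1)=6.000000
k∈{2,3} keeps every argument non-negative
  k=2: (−1)^0·6.0000/(2)·0.9958^2·0.0916^2 = +0.024945
  k=3: (−1)^1·6.0000/(6)·0.9958^0·0.0916^4 = -0.000070
d^2_{-1,1}(0.1834) = +0.024945 -0.000070 = +0.024875
Attach z-rotation phases: D = e^{-i(-1)(0.5636)}·(+0.024875)·e^{-i(1)(2.2315)} = -0.002412-0.024758i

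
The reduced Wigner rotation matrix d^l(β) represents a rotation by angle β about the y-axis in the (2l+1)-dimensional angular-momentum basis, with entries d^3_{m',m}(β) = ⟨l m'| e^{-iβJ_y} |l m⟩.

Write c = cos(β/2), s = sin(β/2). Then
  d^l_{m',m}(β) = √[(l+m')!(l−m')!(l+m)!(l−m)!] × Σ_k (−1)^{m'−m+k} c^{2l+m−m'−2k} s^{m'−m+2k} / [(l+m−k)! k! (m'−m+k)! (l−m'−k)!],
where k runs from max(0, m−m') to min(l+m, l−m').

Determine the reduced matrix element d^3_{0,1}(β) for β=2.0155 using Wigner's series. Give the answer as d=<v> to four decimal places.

d^3_{0,1}(β=2.0155) via Wigner's sum:
Half-angle: c=0.533765, s=0.845633. N=√(6·6·24·2)=41.569219
k∈{1,2,3} keeps every argument non-negative
  k=1: (−1)^0·41.5692/(12)·0.5338^5·0.8456^1 = +0.126918
  k=2: (−1)^1·41.5692/(4)·0.5338^3·0.8456^3 = -0.955669
  k=3: (−1)^2·41.5692/(12)·0.5338^1·0.8456^5 = +0.799558
d^3_{0,1}(2.0155) = +0.126918 -0.955669 +0.799558 = -0.029193

d=-0.0292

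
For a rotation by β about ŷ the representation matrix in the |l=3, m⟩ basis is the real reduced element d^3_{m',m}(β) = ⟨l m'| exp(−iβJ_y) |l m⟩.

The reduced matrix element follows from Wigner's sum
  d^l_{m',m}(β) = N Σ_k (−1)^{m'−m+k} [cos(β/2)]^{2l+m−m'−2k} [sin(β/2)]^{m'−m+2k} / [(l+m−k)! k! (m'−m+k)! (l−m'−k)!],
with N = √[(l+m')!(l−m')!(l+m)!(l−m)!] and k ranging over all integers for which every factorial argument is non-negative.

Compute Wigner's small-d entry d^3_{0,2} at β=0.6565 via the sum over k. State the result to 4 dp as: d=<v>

d^3_{0,2}(β=0.6565) via Wigner's sum:
With c≡cos(β/2)=0.946608 and s≡sin(β/2)=0.322387, N=[6·6·120·1]^{1/2}=65.726707
Admissible k: 2..3 (factorial args all ≥0)
  k=2: (−1)^0·65.7267/(12)·0.9466^4·0.3224^2 = +0.457084
  k=3: (−1)^1·65.7267/(12)·0.9466^2·0.3224^4 = -0.053016
d^3_{0,2}(0.6565) = +0.457084 -0.053016 = +0.404068

d=0.4041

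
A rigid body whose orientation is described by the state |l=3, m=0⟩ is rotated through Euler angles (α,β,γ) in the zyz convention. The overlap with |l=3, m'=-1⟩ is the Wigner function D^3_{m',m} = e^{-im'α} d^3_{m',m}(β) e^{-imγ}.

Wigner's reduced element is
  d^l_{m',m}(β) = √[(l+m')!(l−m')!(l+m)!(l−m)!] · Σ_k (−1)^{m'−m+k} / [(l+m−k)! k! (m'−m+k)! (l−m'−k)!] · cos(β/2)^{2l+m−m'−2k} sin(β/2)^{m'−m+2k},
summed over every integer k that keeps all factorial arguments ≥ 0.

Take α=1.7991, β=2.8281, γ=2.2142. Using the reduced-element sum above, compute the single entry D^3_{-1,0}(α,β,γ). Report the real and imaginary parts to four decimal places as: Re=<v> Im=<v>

Re=-0.1065 Im=0.4584

Split into d^3_{-1,0}(β=2.8281) × two z-phases.
Half-angle: c=0.156105, s=0.987740. N=√(2·24·6·6)=41.569219
Admissible k: 1..3 (factorial args all ≥0)
  k=1: (−1)^0·41.5692/(12)·0.1561^5·0.9877^1 = +0.000317
  k=2: (−1)^1·41.5692/(4)·0.1561^3·0.9877^3 = -0.038097
  k=3: (−1)^2·41.5692/(12)·0.1561^1·0.9877^5 = +0.508420
d^3_{-1,0}(2.8281) = +0.000317 -0.038097 +0.508420 = +0.470640
Attach z-rotation phases: D = e^{-i(-1)(1.7991)}·(+0.470640)·e^{-i(0)(2.2142)} = -0.106518+0.458427i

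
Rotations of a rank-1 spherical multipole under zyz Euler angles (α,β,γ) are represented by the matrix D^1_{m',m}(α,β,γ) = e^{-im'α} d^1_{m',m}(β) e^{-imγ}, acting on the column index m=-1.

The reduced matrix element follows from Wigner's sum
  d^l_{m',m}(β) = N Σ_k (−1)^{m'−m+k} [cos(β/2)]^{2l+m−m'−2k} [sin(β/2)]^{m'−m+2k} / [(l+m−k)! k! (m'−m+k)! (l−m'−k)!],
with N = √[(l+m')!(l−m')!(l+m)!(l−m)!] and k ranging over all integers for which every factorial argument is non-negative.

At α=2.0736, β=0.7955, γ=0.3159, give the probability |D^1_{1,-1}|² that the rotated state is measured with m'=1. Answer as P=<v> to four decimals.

D^1_{1,-1}(2.0736,0.7955,0.3159) = e^{-i·1·2.0736}·d^1_{1,-1}(0.7955)·e^{-i·-1·0.3159}. Compute d first:
Half-angle: c=0.921935, s=0.387345. N=√(2·1·1·2)=2.000000
Admissible k: 0..0 (factorial args all ≥0)
  k=0: (−1)^2·2.0000/(2)·0.9219^0·0.3873^2 = +0.150036
d^1_{1,-1}(0.7955) = +0.150036
|D^1_{1,-1}|² = |d^1_{1,-1}(β)|² = (+0.150036)² = 0.022511 (the z-rotation phases have unit modulus)

P=0.0225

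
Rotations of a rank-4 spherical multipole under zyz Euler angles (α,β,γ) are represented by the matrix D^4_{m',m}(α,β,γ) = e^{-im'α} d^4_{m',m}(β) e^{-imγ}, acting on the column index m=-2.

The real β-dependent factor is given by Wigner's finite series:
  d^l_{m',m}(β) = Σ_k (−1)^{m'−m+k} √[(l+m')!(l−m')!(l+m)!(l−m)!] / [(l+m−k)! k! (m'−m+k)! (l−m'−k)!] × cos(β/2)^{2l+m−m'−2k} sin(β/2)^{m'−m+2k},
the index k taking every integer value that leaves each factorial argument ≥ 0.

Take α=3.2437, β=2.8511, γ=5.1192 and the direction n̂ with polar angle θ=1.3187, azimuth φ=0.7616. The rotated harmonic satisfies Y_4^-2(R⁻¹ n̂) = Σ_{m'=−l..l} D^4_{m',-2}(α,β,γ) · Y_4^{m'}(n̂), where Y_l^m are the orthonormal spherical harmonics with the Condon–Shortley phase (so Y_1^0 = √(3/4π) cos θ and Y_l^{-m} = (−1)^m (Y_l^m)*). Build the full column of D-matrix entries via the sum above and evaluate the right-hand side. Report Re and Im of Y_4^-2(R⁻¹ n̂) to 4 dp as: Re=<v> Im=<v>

Re=0.0804 Im=-0.0945

Need the full column D^4_{m',-2} for m'=−4..4 at α=3.2437, β=2.8511, γ=5.1192.
cos(β/2)=0.144736, sin(β/2)=0.989470
d^4_{-4,-2}: single k=2 term ⇒ +0.000048;  D = -0.000016-0.000045i
d^4_{-3,-2}: k∈[1..2] ⇒ +0.000005 -0.000691 = -0.000686;  D = -0.000299-0.000617i
d^4_{-2,-2}: k∈[0..2] ⇒ +0.000000 -0.000108 +0.006310 = +0.006202;  D = -0.003257-0.005278i
d^4_{-1,-2}: k∈[0..2] ⇒ -0.000006 +0.001305 -0.040669 = -0.039369;  D = -0.023984-0.031220i
d^4_{0,-2}: k∈[0..2] ⇒ +0.000085 -0.010642 +0.186506 = +0.175949;  D = -0.120854-0.127876i
d^4_{1,-2}: k∈[0..2] ⇒ -0.000870 +0.061003 -0.570207 = -0.510074;  D = -0.386317-0.333069i
d^4_{2,-2}: k∈[0..2] ⇒ +0.006310 -0.235913 +0.918802 = +0.689199;  D = -0.565134-0.394485i
d^4_{3,-2}: k∈[0..1] ⇒ -0.032280 +0.502875 = +0.470596;  D = +0.411329+0.228624i
d^4_{4,-2}: single k=0 term ⇒ +0.104028;  D = -0.095604-0.041007i
Y_4^{m'}(θ=1.3187,φ=0.7616) and Σ D·Y over m':
  (-0.0000-0.0000i)·(-0.3874-0.0370i)  (-0.0003-0.0006i)·(-0.1857-0.2143i)  (-0.0033-0.0053i)·(-0.0084+0.1769i)  (-0.0240-0.0312i)·(-0.2121+0.2022i)  (-0.1209-0.1279i)·(+0.1342+0.0000i)  (-0.3863-0.3331i)·(+0.2121+0.2022i)  (-0.5651-0.3945i)·(-0.0084-0.1769i)  (+0.4113+0.2286i)·(+0.1857-0.2143i)  (-0.0956-0.0410i)·(-0.3874+0.0370i)
Y_4^-2(R⁻¹ n̂) = +0.080390-0.094549i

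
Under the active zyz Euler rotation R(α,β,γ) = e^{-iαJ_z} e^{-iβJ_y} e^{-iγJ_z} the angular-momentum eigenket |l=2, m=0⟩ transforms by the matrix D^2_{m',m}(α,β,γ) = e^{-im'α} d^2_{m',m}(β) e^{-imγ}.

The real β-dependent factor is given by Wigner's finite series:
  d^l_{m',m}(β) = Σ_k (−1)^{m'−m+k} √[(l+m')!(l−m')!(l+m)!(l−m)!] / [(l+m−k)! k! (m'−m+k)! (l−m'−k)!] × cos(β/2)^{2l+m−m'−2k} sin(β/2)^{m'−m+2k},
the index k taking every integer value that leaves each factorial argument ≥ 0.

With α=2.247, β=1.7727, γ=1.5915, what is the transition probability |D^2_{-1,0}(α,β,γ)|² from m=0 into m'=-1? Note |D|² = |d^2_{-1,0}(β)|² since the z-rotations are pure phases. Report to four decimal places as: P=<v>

First d^2_{-1,0}(β=1.7727), then the phase factors e^{-i(-1)α} and e^{-i(0)γ}:
Half-angle: c=0.632244, s=0.774769. N=√(1·6·2·2)=4.898979
Admissible k: 1..2 (factorial args all ≥0)
  k=1: (−1)^0·4.8990/(2)·0.6322^3·0.7748^1 = +0.479626
  k=2: (−1)^1·4.8990/(2)·0.6322^1·0.7748^3 = -0.720240
d^2_{-1,0}(1.7727) = +0.479626 -0.720240 = -0.240615
|D^2_{-1,0}|² = |d^2_{-1,0}(β)|² = (-0.240615)² = 0.057895 (the z-rotation phases have unit modulus)

P=0.0579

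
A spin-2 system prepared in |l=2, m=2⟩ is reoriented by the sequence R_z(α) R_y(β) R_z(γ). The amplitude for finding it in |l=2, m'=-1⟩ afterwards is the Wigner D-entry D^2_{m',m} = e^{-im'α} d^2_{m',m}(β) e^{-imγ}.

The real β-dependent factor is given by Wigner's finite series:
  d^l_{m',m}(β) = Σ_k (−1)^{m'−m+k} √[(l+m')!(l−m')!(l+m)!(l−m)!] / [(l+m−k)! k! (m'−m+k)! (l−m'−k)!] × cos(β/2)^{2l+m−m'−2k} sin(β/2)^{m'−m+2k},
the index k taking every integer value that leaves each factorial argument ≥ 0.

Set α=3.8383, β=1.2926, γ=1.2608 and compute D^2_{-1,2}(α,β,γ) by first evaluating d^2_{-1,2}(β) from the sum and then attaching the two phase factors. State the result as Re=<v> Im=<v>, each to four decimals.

Re=0.0877 Im=0.3375

First d^2_{-1,2}(β=1.2926), then the phase factors e^{-i(-1)α} and e^{-i(2)γ}:
With c≡cos(β/2)=0.798318 and s≡sin(β/2)=0.602237, N=[1·6·24·1]^{1/2}=12.000000
k: max(0,(2)−(-1))=3 … min(2+(2),2−(-1))=3
  k=3: (−1)^0·12.0000/(6)·0.7983^1·0.6022^3 = +0.348745
d^2_{-1,2}(1.2926) = +0.348745
Attach z-rotation phases: D = e^{-i(-1)(3.8383)}·(+0.348745)·e^{-i(2)(1.2608)} = +0.087664+0.337547i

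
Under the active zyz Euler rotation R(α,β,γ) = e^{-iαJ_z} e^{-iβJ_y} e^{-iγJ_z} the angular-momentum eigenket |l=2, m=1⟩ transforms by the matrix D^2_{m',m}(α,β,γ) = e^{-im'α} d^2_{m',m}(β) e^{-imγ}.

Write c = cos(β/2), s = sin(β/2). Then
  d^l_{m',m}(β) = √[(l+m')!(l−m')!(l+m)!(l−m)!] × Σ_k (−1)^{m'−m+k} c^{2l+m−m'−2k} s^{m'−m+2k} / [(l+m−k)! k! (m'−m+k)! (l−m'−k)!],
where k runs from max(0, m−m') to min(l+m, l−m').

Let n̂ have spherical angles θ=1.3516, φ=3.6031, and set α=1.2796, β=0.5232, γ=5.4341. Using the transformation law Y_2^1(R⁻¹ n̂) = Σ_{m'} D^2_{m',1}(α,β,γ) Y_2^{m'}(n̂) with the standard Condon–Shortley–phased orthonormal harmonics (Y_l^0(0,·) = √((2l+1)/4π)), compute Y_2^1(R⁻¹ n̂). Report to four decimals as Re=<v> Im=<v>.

Re=-0.1108 Im=-0.0050

Need the full column D^2_{m',1} for m'=−2..2 at α=1.2796, β=0.5232, γ=5.4341.
cos(β/2)=0.965977, sin(β/2)=0.258626
d^2_{-2,1}: single k=3 term ⇒ +0.033421;  D = -0.032239-0.008808i
d^2_{-1,1}: k∈[2..3] ⇒ +0.187241 -0.004474 = +0.182767;  D = -0.096756+0.155055i
d^2_{0,1}: k∈[1..2] ⇒ +0.571018 -0.040932 = +0.530086;  D = +0.350212+0.397923i
d^2_{1,1}: k∈[0..1] ⇒ +0.870699 -0.187241 = +0.683458;  D = +0.621093-0.285233i
d^2_{2,1}: single k=0 term ⇒ -0.466234;  D = +0.064745+0.461716i
Y_2^{m'}(θ=1.3516,φ=3.6031) and Σ D·Y over m':
  (-0.0322-0.0088i)·(+0.2221-0.2935i)  (-0.0968+0.1551i)·(-0.1468+0.0730i)  (+0.3502+0.3979i)·(-0.2707+0.0000i)  (+0.6211-0.2852i)·(+0.1468+0.0730i)  (+0.0647+0.4617i)·(+0.2221+0.2935i)
Y_2^1(R⁻¹ n̂) = -0.110753-0.005020i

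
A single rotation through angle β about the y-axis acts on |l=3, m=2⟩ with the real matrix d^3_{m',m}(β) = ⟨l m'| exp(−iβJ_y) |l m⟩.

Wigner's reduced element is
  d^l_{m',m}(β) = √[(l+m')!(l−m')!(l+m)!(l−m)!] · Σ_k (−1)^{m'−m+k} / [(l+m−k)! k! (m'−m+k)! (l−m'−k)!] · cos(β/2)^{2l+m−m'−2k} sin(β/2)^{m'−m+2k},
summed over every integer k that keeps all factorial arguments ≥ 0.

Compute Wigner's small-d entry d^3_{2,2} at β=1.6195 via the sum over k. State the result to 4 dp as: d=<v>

d=-0.4855

d^3_{2,2}(β=1.6195) via Wigner's sum:
c=cos(1.6195/2)=0.689679, s=sin(1.6195/2)=0.724115; N=√[120·1·120·1]=120.000000
The bounds max(0,m−m')=0 and min(l+m,l−m')=1 give 2 terms
  k=0: (−1)^0·120.0000/(120)·0.6897^6·0.7241^0 = +0.107618
  k=1: (−1)^1·120.0000/(24)·0.6897^4·0.7241^2 = -0.593163
d^3_{2,2}(1.6195) = +0.107618 -0.593163 = -0.485545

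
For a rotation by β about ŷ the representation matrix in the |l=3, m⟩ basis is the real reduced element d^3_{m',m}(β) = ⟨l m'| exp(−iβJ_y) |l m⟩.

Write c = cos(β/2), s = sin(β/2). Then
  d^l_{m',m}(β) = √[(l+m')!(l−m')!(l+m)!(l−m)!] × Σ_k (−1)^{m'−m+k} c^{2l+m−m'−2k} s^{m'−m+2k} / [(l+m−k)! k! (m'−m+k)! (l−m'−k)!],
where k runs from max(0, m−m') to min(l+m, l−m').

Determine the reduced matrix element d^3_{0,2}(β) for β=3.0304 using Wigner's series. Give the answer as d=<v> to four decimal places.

d=-0.0168

d^3_{0,2}(β=3.0304) via Wigner's sum:
With c≡cos(β/2)=0.055568 and s≡sin(β/2)=0.998455, N=[6·6·120·1]^{1/2}=65.726707
Admissible k: 2..3 (factorial args all ≥0)
  k=2: (−1)^0·65.7267/(12)·0.0556^4·0.9985^2 = +0.000052
  k=3: (−1)^1·65.7267/(12)·0.0556^2·0.9985^4 = -0.016808
d^3_{0,2}(3.0304) = +0.000052 -0.016808 = -0.016756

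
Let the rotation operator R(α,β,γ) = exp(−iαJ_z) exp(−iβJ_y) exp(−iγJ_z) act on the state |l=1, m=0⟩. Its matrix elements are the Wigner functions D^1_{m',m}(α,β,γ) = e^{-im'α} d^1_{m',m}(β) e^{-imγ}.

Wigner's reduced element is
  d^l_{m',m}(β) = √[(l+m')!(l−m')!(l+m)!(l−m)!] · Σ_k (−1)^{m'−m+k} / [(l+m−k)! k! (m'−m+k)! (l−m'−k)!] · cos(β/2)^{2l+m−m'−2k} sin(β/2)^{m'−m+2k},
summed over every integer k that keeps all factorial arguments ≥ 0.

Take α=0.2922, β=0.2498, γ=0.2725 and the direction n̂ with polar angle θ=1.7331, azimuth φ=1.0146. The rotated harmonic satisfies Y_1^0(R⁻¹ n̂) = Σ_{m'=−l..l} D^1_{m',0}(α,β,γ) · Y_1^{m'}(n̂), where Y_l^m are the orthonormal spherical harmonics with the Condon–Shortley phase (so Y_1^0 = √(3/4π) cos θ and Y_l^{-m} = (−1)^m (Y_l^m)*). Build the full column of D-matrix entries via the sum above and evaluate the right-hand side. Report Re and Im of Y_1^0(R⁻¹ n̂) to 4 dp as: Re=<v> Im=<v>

Need the full column D^1_{m',0} for m'=−1..1 at α=0.2922, β=0.2498, γ=0.2725.
cos(β/2)=0.992210, sin(β/2)=0.124576
d^1_{-1,0}: single k=1 term ⇒ +0.174804;  D = +0.167394+0.050354i
d^1_{0,0}: k∈[0..1] ⇒ +0.984481 -0.015519 = +0.968962;  D = +0.968962+0.000000i
d^1_{1,0}: single k=0 term ⇒ -0.174804;  D = -0.167394+0.050354i
Y_1^{m'}(θ=1.7331,φ=1.0146) and Σ D·Y over m':
  (+0.1674+0.0504i)·(+0.1800-0.2896i)  (+0.9690+0.0000i)·(-0.0790+0.0000i)  (-0.1674+0.0504i)·(-0.1800-0.2896i)
Y_1^0(R⁻¹ n̂) = +0.012923+0.000000i

Re=0.0129 Im=0.0000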